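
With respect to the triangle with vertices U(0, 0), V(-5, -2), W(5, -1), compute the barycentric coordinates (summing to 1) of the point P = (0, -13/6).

(-4/9, 13/18, 13/18)

Signed area of the reference triangle: [UVW] = ½·(0·(-2−(-1)) + (-5)·(-1−0) + 5·(0−(-2))) = ½·(0 + 5 + 10) = 15/2.
[PVW] = ½·(0·(-2−(-1)) + (-5)·(-1−(-13/6)) + 5·(-13/6−(-2))) = ½·(0 − 35/6 − 5/6) = -10/3, so the U-coordinate is (-10/3)/(15/2) = -4/9.
[UPW] = ½·(0·(-13/6−(-1)) + 0·(-1−0) + 5·(0−(-13/6))) = ½·(0 + 0 + 65/6) = 65/12, so the V-coordinate is 13/18.
[UVP] = ½·(0·(-2−(-13/6)) + (-5)·(-13/6−0) + 0·(0−(-2))) = ½·(0 + 65/6 + 0) = 65/12, so the W-coordinate is 13/18.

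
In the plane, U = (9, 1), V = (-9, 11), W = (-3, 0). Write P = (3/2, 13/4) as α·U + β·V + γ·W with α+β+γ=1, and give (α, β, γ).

(1/2, 1/4, 1/4)

Signed area of the reference triangle: [UVW] = ½·(9·(11−0) + (-9)·(0−1) + (-3)·(1−11)) = ½·(99 + 9 + 30) = 69.
[PVW] = ½·((3/2)·(11−0) + (-9)·(0−(13/4)) + (-3)·(13/4−11)) = ½·(33/2 + 117/4 + 93/4) = 69/2, so the U-coordinate is (69/2)/69 = 1/2.
[UPW] = ½·(9·(13/4−0) + (3/2)·(0−1) + (-3)·(1−(13/4))) = ½·(117/4 − 3/2 + 27/4) = 69/4, so the V-coordinate is 1/4.
[UVP] = ½·(9·(11−(13/4)) + (-9)·(13/4−1) + (3/2)·(1−11)) = ½·(279/4 − 81/4 − 15) = 69/4, so the W-coordinate is 1/4.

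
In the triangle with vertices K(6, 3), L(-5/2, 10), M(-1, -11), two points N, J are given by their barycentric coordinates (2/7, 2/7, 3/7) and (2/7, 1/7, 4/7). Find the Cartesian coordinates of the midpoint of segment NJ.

(19/28, -5/2)

Barycentric coordinates of the midpoint are the average: (2/7, 3/14, 1/2).
Converting: (2/7)·K + (3/14)·L + (1/2)·M = (19/28, -5/2).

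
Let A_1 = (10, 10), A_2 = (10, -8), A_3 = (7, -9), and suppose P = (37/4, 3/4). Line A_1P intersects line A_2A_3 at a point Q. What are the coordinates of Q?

Barycentric coordinates of P with respect to A_1A_2A_3: (1/2, 1/4, 1/4).
On side A_2A_3 the A_1-coordinate is zero; dropping P's A_1-weight 1/2 and renormalizing the remaining 1/4 : 1/4 gives weights 1/2, 1/2 on A_2, A_3.
Q = (1/2)·(10, -8) + (1/2)·(7, -9) = (17/2, -17/2).

(17/2, -17/2)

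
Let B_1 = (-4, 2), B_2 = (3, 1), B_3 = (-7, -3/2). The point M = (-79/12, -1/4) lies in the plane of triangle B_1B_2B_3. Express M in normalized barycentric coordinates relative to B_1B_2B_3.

(5/12, -1/12, 2/3)

Signed area of the reference triangle: [B_1B_2B_3] = ½·((-4)·(1−(-3/2)) + 3·(-3/2−2) + (-7)·(2−1)) = ½·(-10 − 21/2 − 7) = -55/4.
[MB_2B_3] = ½·((-79/12)·(1−(-3/2)) + 3·(-3/2−(-1/4)) + (-7)·(-1/4−1)) = ½·(-395/24 − 15/4 + 35/4) = -275/48, so the B_1-coordinate is (-275/48)/(-55/4) = 5/12.
[B_1MB_3] = ½·((-4)·(-1/4−(-3/2)) + (-79/12)·(-3/2−2) + (-7)·(2−(-1/4))) = ½·(-5 + 553/24 − 63/4) = 55/48, so the B_2-coordinate is -1/12.
[B_1B_2M] = ½·((-4)·(1−(-1/4)) + 3·(-1/4−2) + (-79/12)·(2−1)) = ½·(-5 − 27/4 − 79/12) = -55/6, so the B_3-coordinate is 2/3.
Check: 5/12 − 1/12 + 2/3 = 1.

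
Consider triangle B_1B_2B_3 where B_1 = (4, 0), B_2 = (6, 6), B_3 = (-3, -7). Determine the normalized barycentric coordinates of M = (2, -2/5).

(1/5, 2/5, 2/5)

Signed area of the reference triangle: [B_1B_2B_3] = ½·(4·(6−(-7)) + 6·(-7−0) + (-3)·(0−6)) = ½·(52 − 42 + 18) = 14.
[MB_2B_3] = ½·(2·(6−(-7)) + 6·(-7−(-2/5)) + (-3)·(-2/5−6)) = ½·(26 − 198/5 + 96/5) = 14/5, so the B_1-coordinate is (14/5)/14 = 1/5.
[B_1MB_3] = ½·(4·(-2/5−(-7)) + 2·(-7−0) + (-3)·(0−(-2/5))) = ½·(132/5 − 14 − 6/5) = 28/5, so the B_2-coordinate is 2/5.
[B_1B_2M] = ½·(4·(6−(-2/5)) + 6·(-2/5−0) + 2·(0−6)) = ½·(128/5 − 12/5 − 12) = 28/5, so the B_3-coordinate is 2/5.
Check: 1/5 + 2/5 + 2/5 = 1.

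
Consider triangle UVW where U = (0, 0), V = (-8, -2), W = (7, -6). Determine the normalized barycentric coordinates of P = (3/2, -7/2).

Signed area of the reference triangle: [UVW] = ½·(0·(-2−(-6)) + (-8)·(-6−0) + 7·(0−(-2))) = ½·(0 + 48 + 14) = 31.
[PVW] = ½·((3/2)·(-2−(-6)) + (-8)·(-6−(-7/2)) + 7·(-7/2−(-2))) = ½·(6 + 20 − 21/2) = 31/4, so the U-coordinate is (31/4)/31 = 1/4.
[UPW] = ½·(0·(-7/2−(-6)) + (3/2)·(-6−0) + 7·(0−(-7/2))) = ½·(0 − 9 + 49/2) = 31/4, so the V-coordinate is 1/4.
[UVP] = ½·(0·(-2−(-7/2)) + (-8)·(-7/2−0) + (3/2)·(0−(-2))) = ½·(0 + 28 + 3) = 31/2, so the W-coordinate is 1/2.
Check: 1/4 + 1/4 + 1/2 = 1.

(1/4, 1/4, 1/2)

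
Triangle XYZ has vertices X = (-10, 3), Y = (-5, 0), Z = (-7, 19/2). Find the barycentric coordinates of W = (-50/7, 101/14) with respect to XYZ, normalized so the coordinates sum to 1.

Signed area of the reference triangle: [XYZ] = ½·((-10)·(0−(19/2)) + (-5)·(19/2−3) + (-7)·(3−0)) = ½·(95 − 65/2 − 21) = 83/4.
[WYZ] = ½·((-50/7)·(0−(19/2)) + (-5)·(19/2−(101/14)) + (-7)·(101/14−0)) = ½·(475/7 − 80/7 − 101/2) = 83/28, so the X-coordinate is (83/28)/(83/4) = 1/7.
[XWZ] = ½·((-10)·(101/14−(19/2)) + (-50/7)·(19/2−3) + (-7)·(3−(101/14))) = ½·(160/7 − 325/7 + 59/2) = 83/28, so the Y-coordinate is 1/7.
[XYW] = ½·((-10)·(0−(101/14)) + (-5)·(101/14−3) + (-50/7)·(3−0)) = ½·(505/7 − 295/14 − 150/7) = 415/28, so the Z-coordinate is 5/7.

(1/7, 1/7, 5/7)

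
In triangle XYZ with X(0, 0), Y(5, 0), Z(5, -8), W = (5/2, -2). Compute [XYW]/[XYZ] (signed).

[XYZ] = ½·(0·(0−(-8)) + 5·(-8−0) + 5·(0−0)) = ½·(0 − 40 + 0) = -20.
[XYW] = ½·(0·(0−(-2)) + 5·(-2−0) + (5/2)·(0−0)) = ½·(0 − 10 + 0) = -5, so the ratio is (-5)/(-20) = 1/4.

1/4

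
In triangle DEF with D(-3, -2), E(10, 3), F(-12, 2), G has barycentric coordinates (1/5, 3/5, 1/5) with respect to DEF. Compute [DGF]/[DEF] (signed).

3/5

The signed ratio [DGF]/[DEF] equals the barycentric coordinate of G at vertex E, which is 3/5.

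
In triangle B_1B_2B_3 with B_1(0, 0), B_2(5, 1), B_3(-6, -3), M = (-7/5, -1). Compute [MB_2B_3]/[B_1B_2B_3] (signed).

2/5

[B_1B_2B_3] = ½·(0·(1−(-3)) + 5·(-3−0) + (-6)·(0−1)) = ½·(0 − 15 + 6) = -9/2.
[MB_2B_3] = ½·((-7/5)·(1−(-3)) + 5·(-3−(-1)) + (-6)·(-1−1)) = ½·(-28/5 − 10 + 12) = -9/5, so the ratio is (-9/5)/(-9/2) = 2/5.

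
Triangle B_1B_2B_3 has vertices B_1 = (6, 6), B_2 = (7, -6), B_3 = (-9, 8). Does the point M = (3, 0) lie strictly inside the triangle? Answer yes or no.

Barycentric coordinates of M: (20/89, 48/89, 21/89).
The three coordinates are positive, positive, positive; a point is interior exactly when all three are positive.

yes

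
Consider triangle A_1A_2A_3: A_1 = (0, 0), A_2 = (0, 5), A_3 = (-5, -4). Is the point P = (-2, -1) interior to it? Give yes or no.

yes

Barycentric coordinates of P: (12/25, 3/25, 2/5).
The three coordinates are positive, positive, positive; a point is interior exactly when all three are positive.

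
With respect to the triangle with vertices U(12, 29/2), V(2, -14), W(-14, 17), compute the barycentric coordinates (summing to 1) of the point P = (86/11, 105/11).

(8/11, 2/11, 1/11)

Signed area of the reference triangle: [UVW] = ½·(12·(-14−17) + 2·(17−(29/2)) + (-14)·(29/2−(-14))) = ½·(-372 + 5 − 399) = -383.
[PVW] = ½·((86/11)·(-14−17) + 2·(17−(105/11)) + (-14)·(105/11−(-14))) = ½·(-2666/11 + 164/11 − 3626/11) = -3064/11, so the U-coordinate is (-3064/11)/(-383) = 8/11.
[UPW] = ½·(12·(105/11−17) + (86/11)·(17−(29/2)) + (-14)·(29/2−(105/11))) = ½·(-984/11 + 215/11 − 763/11) = -766/11, so the V-coordinate is 2/11.
[UVP] = ½·(12·(-14−(105/11)) + 2·(105/11−(29/2)) + (86/11)·(29/2−(-14))) = ½·(-3108/11 − 109/11 + 2451/11) = -383/11, so the W-coordinate is 1/11.
Check: 8/11 + 2/11 + 1/11 = 1.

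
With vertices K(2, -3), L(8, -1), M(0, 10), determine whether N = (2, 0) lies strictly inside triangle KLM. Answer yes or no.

Barycentric coordinates of N: (29/41, 3/41, 9/41).
The three coordinates are positive, positive, positive; a point is interior exactly when all three are positive.

yes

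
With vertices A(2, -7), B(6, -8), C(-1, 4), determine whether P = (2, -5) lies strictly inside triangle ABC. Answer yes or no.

Barycentric coordinates of P: (27/41, 6/41, 8/41).
The three coordinates are positive, positive, positive; a point is interior exactly when all three are positive.

yes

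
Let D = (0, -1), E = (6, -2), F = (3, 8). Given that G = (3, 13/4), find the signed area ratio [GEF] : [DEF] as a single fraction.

[DEF] = ½·(0·(-2−8) + 6·(8−(-1)) + 3·(-1−(-2))) = ½·(0 + 54 + 3) = 57/2.
[GEF] = ½·(3·(-2−8) + 6·(8−(13/4)) + 3·(13/4−(-2))) = ½·(-30 + 57/2 + 63/4) = 57/8, so the ratio is (57/8)/(57/2) = 1/4.

1/4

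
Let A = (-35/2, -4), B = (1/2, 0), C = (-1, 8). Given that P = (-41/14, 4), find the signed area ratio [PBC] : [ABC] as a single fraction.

1/7

[ABC] = ½·((-35/2)·(0−8) + (1/2)·(8−(-4)) + (-1)·(-4−0)) = ½·(140 + 6 + 4) = 75.
[PBC] = ½·((-41/14)·(0−8) + (1/2)·(8−4) + (-1)·(4−0)) = ½·(164/7 + 2 − 4) = 75/7, so the ratio is (75/7)/75 = 1/7.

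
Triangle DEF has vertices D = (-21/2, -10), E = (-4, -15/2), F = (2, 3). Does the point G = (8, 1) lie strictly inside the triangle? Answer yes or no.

no

Barycentric coordinates of G: (-100/71, 412/213, 101/213).
The three coordinates are negative, positive, positive; a point is interior exactly when all three are positive.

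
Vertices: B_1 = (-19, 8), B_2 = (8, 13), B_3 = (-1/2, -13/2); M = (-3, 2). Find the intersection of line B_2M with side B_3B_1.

(-20/3, -5/3)

Barycentric coordinates of M with respect to B_1B_2B_3: (1/4, 1/4, 1/2).
On side B_3B_1 the B_2-coordinate is zero; dropping M's B_2-weight 1/4 and renormalizing the remaining 1/2 : 1/4 gives weights 2/3, 1/3 on B_3, B_1.
N = (2/3)·(-1/2, -13/2) + (1/3)·(-19, 8) = (-20/3, -5/3).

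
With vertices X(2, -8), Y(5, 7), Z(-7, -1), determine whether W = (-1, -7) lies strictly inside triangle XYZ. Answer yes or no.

no

Barycentric coordinates of W: (10/13, -1/13, 4/13).
The three coordinates are positive, negative, positive; a point is interior exactly when all three are positive.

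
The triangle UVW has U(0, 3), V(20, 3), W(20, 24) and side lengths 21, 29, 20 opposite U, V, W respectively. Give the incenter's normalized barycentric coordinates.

(3/10, 29/70, 2/7)

The incenter has barycentric coordinates proportional to the opposite side lengths: (21 : 29 : 20).
Normalizing by 21+29+20 = 70 gives (3/10, 29/70, 2/7).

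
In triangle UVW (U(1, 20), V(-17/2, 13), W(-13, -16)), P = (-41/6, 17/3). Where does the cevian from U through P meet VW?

(-43/4, -3/2)

Barycentric coordinates of P with respect to UVW: (1/3, 1/3, 1/3).
On side VW the U-coordinate is zero; dropping P's U-weight 1/3 and renormalizing the remaining 1/3 : 1/3 gives weights 1/2, 1/2 on V, W.
Q = (1/2)·(-17/2, 13) + (1/2)·(-13, -16) = (-43/4, -3/2).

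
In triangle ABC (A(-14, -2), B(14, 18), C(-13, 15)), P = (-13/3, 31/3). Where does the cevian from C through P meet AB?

(0, 8)

Barycentric coordinates of P with respect to ABC: (1/3, 1/3, 1/3).
On side AB the C-coordinate is zero; dropping P's C-weight 1/3 and renormalizing the remaining 1/3 : 1/3 gives weights 1/2, 1/2 on A, B.
Q = (1/2)·(-14, -2) + (1/2)·(14, 18) = (0, 8).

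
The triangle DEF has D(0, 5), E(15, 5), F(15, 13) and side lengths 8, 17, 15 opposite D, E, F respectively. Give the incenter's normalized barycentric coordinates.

The incenter has barycentric coordinates proportional to the opposite side lengths: (8 : 17 : 15).
Normalizing by 8+17+15 = 40 gives (1/5, 17/40, 3/8).

(1/5, 17/40, 3/8)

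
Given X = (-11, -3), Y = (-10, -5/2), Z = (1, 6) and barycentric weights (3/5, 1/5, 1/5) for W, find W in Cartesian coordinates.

W = (3/5)·X + (1/5)·Y + (1/5)·Z.
x-coordinate: (3/5)·(-11) + (1/5)·(-10) + (1/5)·1 = -42/5.
y-coordinate: (3/5)·(-3) + (1/5)·(-5/2) + (1/5)·6 = -11/10.

(-42/5, -11/10)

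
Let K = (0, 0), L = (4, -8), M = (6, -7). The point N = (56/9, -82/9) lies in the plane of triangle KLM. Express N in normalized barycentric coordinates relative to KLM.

(-2/9, 5/9, 2/3)

Signed area of the reference triangle: [KLM] = ½·(0·(-8−(-7)) + 4·(-7−0) + 6·(0−(-8))) = ½·(0 − 28 + 48) = 10.
[NLM] = ½·((56/9)·(-8−(-7)) + 4·(-7−(-82/9)) + 6·(-82/9−(-8))) = ½·(-56/9 + 76/9 − 20/3) = -20/9, so the K-coordinate is (-20/9)/10 = -2/9.
[KNM] = ½·(0·(-82/9−(-7)) + (56/9)·(-7−0) + 6·(0−(-82/9))) = ½·(0 − 392/9 + 164/3) = 50/9, so the L-coordinate is 5/9.
[KLN] = ½·(0·(-8−(-82/9)) + 4·(-82/9−0) + (56/9)·(0−(-8))) = ½·(0 − 328/9 + 448/9) = 20/3, so the M-coordinate is 2/3.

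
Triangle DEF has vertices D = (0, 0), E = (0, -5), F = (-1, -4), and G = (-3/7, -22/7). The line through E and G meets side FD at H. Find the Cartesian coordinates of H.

(-3/5, -12/5)

Barycentric coordinates of G with respect to DEF: (2/7, 2/7, 3/7).
On side FD the E-coordinate is zero; dropping G's E-weight 2/7 and renormalizing the remaining 3/7 : 2/7 gives weights 3/5, 2/5 on F, D.
H = (3/5)·(-1, -4) + (2/5)·(0, 0) = (-3/5, -12/5).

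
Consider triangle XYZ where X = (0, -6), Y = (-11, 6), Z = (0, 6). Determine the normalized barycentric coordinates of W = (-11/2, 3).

Signed area of the reference triangle: [XYZ] = ½·(0·(6−6) + (-11)·(6−(-6)) + 0·(-6−6)) = ½·(0 − 132 + 0) = -66.
[WYZ] = ½·((-11/2)·(6−6) + (-11)·(6−3) + 0·(3−6)) = ½·(0 − 33 + 0) = -33/2, so the X-coordinate is (-33/2)/(-66) = 1/4.
[XWZ] = ½·(0·(3−6) + (-11/2)·(6−(-6)) + 0·(-6−3)) = ½·(0 − 66 + 0) = -33, so the Y-coordinate is 1/2.
[XYW] = ½·(0·(6−3) + (-11)·(3−(-6)) + (-11/2)·(-6−6)) = ½·(0 − 99 + 66) = -33/2, so the Z-coordinate is 1/4.
Check: 1/4 + 1/2 + 1/4 = 1.

(1/4, 1/2, 1/4)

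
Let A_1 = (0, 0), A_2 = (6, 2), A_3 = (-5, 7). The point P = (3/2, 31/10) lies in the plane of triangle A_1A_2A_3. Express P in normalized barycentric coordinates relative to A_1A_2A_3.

(1/5, 1/2, 3/10)

Signed area of the reference triangle: [A_1A_2A_3] = ½·(0·(2−7) + 6·(7−0) + (-5)·(0−2)) = ½·(0 + 42 + 10) = 26.
[PA_2A_3] = ½·((3/2)·(2−7) + 6·(7−(31/10)) + (-5)·(31/10−2)) = ½·(-15/2 + 117/5 − 11/2) = 26/5, so the A_1-coordinate is (26/5)/26 = 1/5.
[A_1PA_3] = ½·(0·(31/10−7) + (3/2)·(7−0) + (-5)·(0−(31/10))) = ½·(0 + 21/2 + 31/2) = 13, so the A_2-coordinate is 1/2.
[A_1A_2P] = ½·(0·(2−(31/10)) + 6·(31/10−0) + (3/2)·(0−2)) = ½·(0 + 93/5 − 3) = 39/5, so the A_3-coordinate is 3/10.
Check: 1/5 + 1/2 + 3/10 = 1.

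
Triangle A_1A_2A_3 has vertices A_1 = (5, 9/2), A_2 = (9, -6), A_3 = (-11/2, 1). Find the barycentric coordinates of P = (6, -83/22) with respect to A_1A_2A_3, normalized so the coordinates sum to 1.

Signed area of the reference triangle: [A_1A_2A_3] = ½·(5·(-6−1) + 9·(1−(9/2)) + (-11/2)·(9/2−(-6))) = ½·(-35 − 63/2 − 231/4) = -497/8.
[PA_2A_3] = ½·(6·(-6−1) + 9·(1−(-83/22)) + (-11/2)·(-83/22−(-6))) = ½·(-42 + 945/22 − 49/4) = -497/88, so the A_1-coordinate is (-497/88)/(-497/8) = 1/11.
[A_1PA_3] = ½·(5·(-83/22−1) + 6·(1−(9/2)) + (-11/2)·(9/2−(-83/22))) = ½·(-525/22 − 21 − 91/2) = -497/11, so the A_2-coordinate is 8/11.
[A_1A_2P] = ½·(5·(-6−(-83/22)) + 9·(-83/22−(9/2)) + 6·(9/2−(-6))) = ½·(-245/22 − 819/11 + 63) = -497/44, so the A_3-coordinate is 2/11.
Check: 1/11 + 8/11 + 2/11 = 1.

(1/11, 8/11, 2/11)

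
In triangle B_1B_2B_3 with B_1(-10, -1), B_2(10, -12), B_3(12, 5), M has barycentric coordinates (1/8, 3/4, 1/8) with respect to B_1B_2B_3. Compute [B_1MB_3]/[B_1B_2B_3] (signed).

The signed ratio [B_1MB_3]/[B_1B_2B_3] equals the barycentric coordinate of M at vertex B_2, which is 3/4.

3/4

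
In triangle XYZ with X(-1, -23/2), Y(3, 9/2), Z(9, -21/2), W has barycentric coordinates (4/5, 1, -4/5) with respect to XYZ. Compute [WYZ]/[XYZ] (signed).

4/5

The signed ratio [WYZ]/[XYZ] equals the barycentric coordinate of W at vertex X, which is 4/5.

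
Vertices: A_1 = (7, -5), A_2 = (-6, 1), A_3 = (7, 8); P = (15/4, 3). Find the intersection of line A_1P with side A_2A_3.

(8/3, 17/3)

Barycentric coordinates of P with respect to A_1A_2A_3: (1/4, 1/4, 1/2).
On side A_2A_3 the A_1-coordinate is zero; dropping P's A_1-weight 1/4 and renormalizing the remaining 1/4 : 1/2 gives weights 1/3, 2/3 on A_2, A_3.
Q = (1/3)·(-6, 1) + (2/3)·(7, 8) = (8/3, 17/3).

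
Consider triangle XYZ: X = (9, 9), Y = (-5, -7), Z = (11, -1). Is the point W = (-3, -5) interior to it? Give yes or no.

Barycentric coordinates of W: (5/43, 37/43, 1/43).
The three coordinates are positive, positive, positive; a point is interior exactly when all three are positive.

yes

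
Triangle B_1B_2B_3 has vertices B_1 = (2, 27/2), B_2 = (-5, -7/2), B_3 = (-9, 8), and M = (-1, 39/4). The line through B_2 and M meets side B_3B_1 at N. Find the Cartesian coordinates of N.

Barycentric coordinates of M with respect to B_1B_2B_3: (2/3, 1/6, 1/6).
On side B_3B_1 the B_2-coordinate is zero; dropping M's B_2-weight 1/6 and renormalizing the remaining 1/6 : 2/3 gives weights 1/5, 4/5 on B_3, B_1.
N = (1/5)·(-9, 8) + (4/5)·(2, 27/2) = (-1/5, 62/5).

(-1/5, 62/5)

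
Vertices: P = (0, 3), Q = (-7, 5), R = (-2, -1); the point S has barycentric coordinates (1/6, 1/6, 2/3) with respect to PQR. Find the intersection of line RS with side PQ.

Line RS meets PQ where the R-coordinate vanishes; zeroing S's R-weight and renormalizing leaves P, Q-weights 1/6 : 1/6 → (1/2, 1/2).
So T = (1/2)·P + (1/2)·Q = (-7/2, 4).

(-7/2, 4)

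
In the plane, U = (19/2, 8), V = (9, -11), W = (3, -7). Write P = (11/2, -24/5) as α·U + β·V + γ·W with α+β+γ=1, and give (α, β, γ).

Signed area of the reference triangle: [UVW] = ½·((19/2)·(-11−(-7)) + 9·(-7−8) + 3·(8−(-11))) = ½·(-38 − 135 + 57) = -58.
[PVW] = ½·((11/2)·(-11−(-7)) + 9·(-7−(-24/5)) + 3·(-24/5−(-11))) = ½·(-22 − 99/5 + 93/5) = -58/5, so the U-coordinate is (-58/5)/(-58) = 1/5.
[UPW] = ½·((19/2)·(-24/5−(-7)) + (11/2)·(-7−8) + 3·(8−(-24/5))) = ½·(209/10 − 165/2 + 192/5) = -58/5, so the V-coordinate is 1/5.
[UVP] = ½·((19/2)·(-11−(-24/5)) + 9·(-24/5−8) + (11/2)·(8−(-11))) = ½·(-589/10 − 576/5 + 209/2) = -174/5, so the W-coordinate is 3/5.

(1/5, 1/5, 3/5)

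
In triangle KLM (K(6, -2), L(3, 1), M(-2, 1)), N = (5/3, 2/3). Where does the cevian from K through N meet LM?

Barycentric coordinates of N with respect to KLM: (1/9, 5/9, 1/3).
On side LM the K-coordinate is zero; dropping N's K-weight 1/9 and renormalizing the remaining 5/9 : 1/3 gives weights 5/8, 3/8 on L, M.
J = (5/8)·(3, 1) + (3/8)·(-2, 1) = (9/8, 1).

(9/8, 1)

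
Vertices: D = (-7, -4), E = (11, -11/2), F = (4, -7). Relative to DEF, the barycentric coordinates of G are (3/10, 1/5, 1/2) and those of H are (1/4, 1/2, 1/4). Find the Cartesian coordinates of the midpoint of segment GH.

Barycentric coordinates of the midpoint are the average: (11/40, 7/20, 3/8).
Converting: (11/40)·D + (7/20)·E + (3/8)·F = (137/40, -113/20).

(137/40, -113/20)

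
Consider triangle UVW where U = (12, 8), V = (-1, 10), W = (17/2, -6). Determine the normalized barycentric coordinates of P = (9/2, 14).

(2/3, 2/3, -1/3)

Signed area of the reference triangle: [UVW] = ½·(12·(10−(-6)) + (-1)·(-6−8) + (17/2)·(8−10)) = ½·(192 + 14 − 17) = 189/2.
[PVW] = ½·((9/2)·(10−(-6)) + (-1)·(-6−14) + (17/2)·(14−10)) = ½·(72 + 20 + 34) = 63, so the U-coordinate is 63/(189/2) = 2/3.
[UPW] = ½·(12·(14−(-6)) + (9/2)·(-6−8) + (17/2)·(8−14)) = ½·(240 − 63 − 51) = 63, so the V-coordinate is 2/3.
[UVP] = ½·(12·(10−14) + (-1)·(14−8) + (9/2)·(8−10)) = ½·(-48 − 6 − 9) = -63/2, so the W-coordinate is -1/3.
Check: 2/3 + 2/3 − 1/3 = 1.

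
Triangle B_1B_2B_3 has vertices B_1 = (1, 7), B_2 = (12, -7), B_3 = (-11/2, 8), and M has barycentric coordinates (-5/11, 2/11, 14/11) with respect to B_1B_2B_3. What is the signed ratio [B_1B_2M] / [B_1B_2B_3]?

The signed ratio [B_1B_2M]/[B_1B_2B_3] equals the barycentric coordinate of M at vertex B_3, which is 14/11.

14/11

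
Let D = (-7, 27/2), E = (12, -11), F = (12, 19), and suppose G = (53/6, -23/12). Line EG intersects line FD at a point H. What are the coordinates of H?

(5/2, 65/4)

Barycentric coordinates of G with respect to DEF: (1/6, 2/3, 1/6).
On side FD the E-coordinate is zero; dropping G's E-weight 2/3 and renormalizing the remaining 1/6 : 1/6 gives weights 1/2, 1/2 on F, D.
H = (1/2)·(12, 19) + (1/2)·(-7, 27/2) = (5/2, 65/4).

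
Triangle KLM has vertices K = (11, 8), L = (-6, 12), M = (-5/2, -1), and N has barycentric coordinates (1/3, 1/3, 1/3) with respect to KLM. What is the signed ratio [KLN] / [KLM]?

1/3

The signed ratio [KLN]/[KLM] equals the barycentric coordinate of N at vertex M, which is 1/3.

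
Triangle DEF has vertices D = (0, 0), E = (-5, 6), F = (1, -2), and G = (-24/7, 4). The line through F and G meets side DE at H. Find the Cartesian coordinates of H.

Barycentric coordinates of G with respect to DEF: (1/7, 5/7, 1/7).
On side DE the F-coordinate is zero; dropping G's F-weight 1/7 and renormalizing the remaining 1/7 : 5/7 gives weights 1/6, 5/6 on D, E.
H = (1/6)·(0, 0) + (5/6)·(-5, 6) = (-25/6, 5).

(-25/6, 5)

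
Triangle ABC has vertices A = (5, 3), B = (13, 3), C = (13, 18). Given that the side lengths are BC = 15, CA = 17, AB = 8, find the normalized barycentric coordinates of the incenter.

(3/8, 17/40, 1/5)

The incenter has barycentric coordinates proportional to the opposite side lengths: (15 : 17 : 8).
Normalizing by 15+17+8 = 40 gives (3/8, 17/40, 1/5).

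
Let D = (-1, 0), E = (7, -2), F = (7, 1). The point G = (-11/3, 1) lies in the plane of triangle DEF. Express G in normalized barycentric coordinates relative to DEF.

Signed area of the reference triangle: [DEF] = ½·((-1)·(-2−1) + 7·(1−0) + 7·(0−(-2))) = ½·(3 + 7 + 14) = 12.
[GEF] = ½·((-11/3)·(-2−1) + 7·(1−1) + 7·(1−(-2))) = ½·(11 + 0 + 21) = 16, so the D-coordinate is 16/12 = 4/3.
[DGF] = ½·((-1)·(1−1) + (-11/3)·(1−0) + 7·(0−1)) = ½·(0 − 11/3 − 7) = -16/3, so the E-coordinate is -4/9.
[DEG] = ½·((-1)·(-2−1) + 7·(1−0) + (-11/3)·(0−(-2))) = ½·(3 + 7 − 22/3) = 4/3, so the F-coordinate is 1/9.
Check: 4/3 − 4/9 + 1/9 = 1.

(4/3, -4/9, 1/9)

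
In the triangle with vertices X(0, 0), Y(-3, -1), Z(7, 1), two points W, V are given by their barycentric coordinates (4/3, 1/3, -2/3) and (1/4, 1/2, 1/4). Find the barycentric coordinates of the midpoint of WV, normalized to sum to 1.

Since both coordinate triples sum to 1, the midpoint's barycentrics are the componentwise average.
(4/3+1/4)/2 = 19/24; similarly 5/12 and -5/24.

(19/24, 5/12, -5/24)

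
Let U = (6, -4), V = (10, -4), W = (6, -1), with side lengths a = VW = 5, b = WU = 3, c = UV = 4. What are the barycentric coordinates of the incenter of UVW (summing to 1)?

The incenter has barycentric coordinates proportional to the opposite side lengths: (5 : 3 : 4).
Normalizing by 5+3+4 = 12 gives (5/12, 1/4, 1/3).

(5/12, 1/4, 1/3)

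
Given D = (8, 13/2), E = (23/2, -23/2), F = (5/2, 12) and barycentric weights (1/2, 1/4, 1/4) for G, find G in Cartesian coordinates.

G = (1/2)·D + (1/4)·E + (1/4)·F.
x-coordinate: (1/2)·8 + (1/4)·(23/2) + (1/4)·(5/2) = 15/2.
y-coordinate: (1/2)·(13/2) + (1/4)·(-23/2) + (1/4)·12 = 27/8.

(15/2, 27/8)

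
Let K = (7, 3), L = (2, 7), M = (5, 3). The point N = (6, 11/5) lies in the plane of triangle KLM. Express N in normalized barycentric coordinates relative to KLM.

(1/5, -1/5, 1)

Signed area of the reference triangle: [KLM] = ½·(7·(7−3) + 2·(3−3) + 5·(3−7)) = ½·(28 + 0 − 20) = 4.
[NLM] = ½·(6·(7−3) + 2·(3−(11/5)) + 5·(11/5−7)) = ½·(24 + 8/5 − 24) = 4/5, so the K-coordinate is (4/5)/4 = 1/5.
[KNM] = ½·(7·(11/5−3) + 6·(3−3) + 5·(3−(11/5))) = ½·(-28/5 + 0 + 4) = -4/5, so the L-coordinate is -1/5.
[KLN] = ½·(7·(7−(11/5)) + 2·(11/5−3) + 6·(3−7)) = ½·(168/5 − 8/5 − 24) = 4, so the M-coordinate is 1.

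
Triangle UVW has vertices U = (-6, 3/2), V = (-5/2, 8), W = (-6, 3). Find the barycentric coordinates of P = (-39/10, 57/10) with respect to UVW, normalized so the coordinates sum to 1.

(1/5, 3/5, 1/5)

Signed area of the reference triangle: [UVW] = ½·((-6)·(8−3) + (-5/2)·(3−(3/2)) + (-6)·(3/2−8)) = ½·(-30 − 15/4 + 39) = 21/8.
[PVW] = ½·((-39/10)·(8−3) + (-5/2)·(3−(57/10)) + (-6)·(57/10−8)) = ½·(-39/2 + 27/4 + 69/5) = 21/40, so the U-coordinate is (21/40)/(21/8) = 1/5.
[UPW] = ½·((-6)·(57/10−3) + (-39/10)·(3−(3/2)) + (-6)·(3/2−(57/10))) = ½·(-81/5 − 117/20 + 126/5) = 63/40, so the V-coordinate is 3/5.
[UVP] = ½·((-6)·(8−(57/10)) + (-5/2)·(57/10−(3/2)) + (-39/10)·(3/2−8)) = ½·(-69/5 − 21/2 + 507/20) = 21/40, so the W-coordinate is 1/5.
Check: 1/5 + 3/5 + 1/5 = 1.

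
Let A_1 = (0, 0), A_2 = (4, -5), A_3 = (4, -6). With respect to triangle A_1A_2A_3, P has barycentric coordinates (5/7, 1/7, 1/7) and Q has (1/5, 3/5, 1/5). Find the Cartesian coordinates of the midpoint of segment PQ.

(76/35, -101/35)

Barycentric coordinates of the midpoint are the average: (16/35, 13/35, 6/35).
Converting: (16/35)·A_1 + (13/35)·A_2 + (6/35)·A_3 = (76/35, -101/35).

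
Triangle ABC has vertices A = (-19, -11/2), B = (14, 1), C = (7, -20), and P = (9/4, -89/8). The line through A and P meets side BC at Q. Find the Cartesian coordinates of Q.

Barycentric coordinates of P with respect to ABC: (1/4, 1/4, 1/2).
On side BC the A-coordinate is zero; dropping P's A-weight 1/4 and renormalizing the remaining 1/4 : 1/2 gives weights 1/3, 2/3 on B, C.
Q = (1/3)·(14, 1) + (2/3)·(7, -20) = (28/3, -13).

(28/3, -13)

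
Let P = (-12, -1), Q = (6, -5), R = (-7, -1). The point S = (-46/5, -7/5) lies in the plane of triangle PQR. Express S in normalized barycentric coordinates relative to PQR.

Signed area of the reference triangle: [PQR] = ½·((-12)·(-5−(-1)) + 6·(-1−(-1)) + (-7)·(-1−(-5))) = ½·(48 + 0 − 28) = 10.
[SQR] = ½·((-46/5)·(-5−(-1)) + 6·(-1−(-7/5)) + (-7)·(-7/5−(-5))) = ½·(184/5 + 12/5 − 126/5) = 7, so the P-coordinate is 7/10 = 7/10.
[PSR] = ½·((-12)·(-7/5−(-1)) + (-46/5)·(-1−(-1)) + (-7)·(-1−(-7/5))) = ½·(24/5 + 0 − 14/5) = 1, so the Q-coordinate is 1/10.
[PQS] = ½·((-12)·(-5−(-7/5)) + 6·(-7/5−(-1)) + (-46/5)·(-1−(-5))) = ½·(216/5 − 12/5 − 184/5) = 2, so the R-coordinate is 1/5.

(7/10, 1/10, 1/5)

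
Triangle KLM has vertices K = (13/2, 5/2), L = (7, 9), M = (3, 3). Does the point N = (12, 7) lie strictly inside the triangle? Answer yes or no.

no

Barycentric coordinates of N: (38/23, 37/46, -67/46).
The three coordinates are positive, positive, negative; a point is interior exactly when all three are positive.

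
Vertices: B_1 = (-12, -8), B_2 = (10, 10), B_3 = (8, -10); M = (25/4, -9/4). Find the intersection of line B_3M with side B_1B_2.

Barycentric coordinates of M with respect to B_1B_2B_3: (1/8, 3/8, 1/2).
On side B_1B_2 the B_3-coordinate is zero; dropping M's B_3-weight 1/2 and renormalizing the remaining 1/8 : 3/8 gives weights 1/4, 3/4 on B_1, B_2.
N = (1/4)·(-12, -8) + (3/4)·(10, 10) = (9/2, 11/2).

(9/2, 11/2)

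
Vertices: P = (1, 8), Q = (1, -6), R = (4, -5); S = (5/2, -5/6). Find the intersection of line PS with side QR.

Barycentric coordinates of S with respect to PQR: (1/3, 1/6, 1/2).
On side QR the P-coordinate is zero; dropping S's P-weight 1/3 and renormalizing the remaining 1/6 : 1/2 gives weights 1/4, 3/4 on Q, R.
T = (1/4)·(1, -6) + (3/4)·(4, -5) = (13/4, -21/4).

(13/4, -21/4)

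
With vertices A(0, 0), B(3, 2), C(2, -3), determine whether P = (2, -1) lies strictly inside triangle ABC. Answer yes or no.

Barycentric coordinates of P: (2/13, 4/13, 7/13).
The three coordinates are positive, positive, positive; a point is interior exactly when all three are positive.

yes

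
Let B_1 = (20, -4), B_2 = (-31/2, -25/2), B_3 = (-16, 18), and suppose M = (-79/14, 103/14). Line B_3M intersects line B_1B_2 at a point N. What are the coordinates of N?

Barycentric coordinates of M with respect to B_1B_2B_3: (2/7, 1/7, 4/7).
On side B_1B_2 the B_3-coordinate is zero; dropping M's B_3-weight 4/7 and renormalizing the remaining 2/7 : 1/7 gives weights 2/3, 1/3 on B_1, B_2.
N = (2/3)·(20, -4) + (1/3)·(-31/2, -25/2) = (49/6, -41/6).

(49/6, -41/6)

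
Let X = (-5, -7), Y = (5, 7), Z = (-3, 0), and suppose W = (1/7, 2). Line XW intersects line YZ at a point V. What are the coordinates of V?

Barycentric coordinates of W with respect to XYZ: (1/7, 3/7, 3/7).
On side YZ the X-coordinate is zero; dropping W's X-weight 1/7 and renormalizing the remaining 3/7 : 3/7 gives weights 1/2, 1/2 on Y, Z.
V = (1/2)·(5, 7) + (1/2)·(-3, 0) = (1, 7/2).

(1, 7/2)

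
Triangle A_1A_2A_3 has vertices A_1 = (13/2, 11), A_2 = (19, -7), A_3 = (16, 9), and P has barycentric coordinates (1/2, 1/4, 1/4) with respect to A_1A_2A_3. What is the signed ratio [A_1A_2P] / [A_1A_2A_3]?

1/4

The signed ratio [A_1A_2P]/[A_1A_2A_3] equals the barycentric coordinate of P at vertex A_3, which is 1/4.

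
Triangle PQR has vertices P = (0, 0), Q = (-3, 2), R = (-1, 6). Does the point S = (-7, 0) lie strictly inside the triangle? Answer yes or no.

no

Barycentric coordinates of S: (-3/4, 21/8, -7/8).
The three coordinates are negative, positive, negative; a point is interior exactly when all three are positive.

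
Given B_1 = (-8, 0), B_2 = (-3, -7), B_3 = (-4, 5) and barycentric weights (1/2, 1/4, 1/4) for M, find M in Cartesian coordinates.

(-23/4, -1/2)

M = (1/2)·B_1 + (1/4)·B_2 + (1/4)·B_3.
x-coordinate: (1/2)·(-8) + (1/4)·(-3) + (1/4)·(-4) = -23/4.
y-coordinate: (1/2)·0 + (1/4)·(-7) + (1/4)·5 = -1/2.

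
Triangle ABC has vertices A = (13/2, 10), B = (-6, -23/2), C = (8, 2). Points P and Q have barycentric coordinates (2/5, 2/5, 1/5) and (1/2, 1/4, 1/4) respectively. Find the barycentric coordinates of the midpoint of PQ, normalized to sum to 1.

(9/20, 13/40, 9/40)

Since both coordinate triples sum to 1, the midpoint's barycentrics are the componentwise average.
(2/5+1/2)/2 = 9/20; similarly 13/40 and 9/40.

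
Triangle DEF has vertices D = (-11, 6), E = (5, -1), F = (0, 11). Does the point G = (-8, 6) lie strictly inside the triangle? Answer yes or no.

Barycentric coordinates of G: (121/157, 15/157, 21/157).
The three coordinates are positive, positive, positive; a point is interior exactly when all three are positive.

yes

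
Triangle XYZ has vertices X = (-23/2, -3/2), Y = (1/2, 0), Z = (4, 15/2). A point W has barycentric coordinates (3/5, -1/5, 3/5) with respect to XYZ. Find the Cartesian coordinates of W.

(-23/5, 18/5)

W = (3/5)·X + (-1/5)·Y + (3/5)·Z.
x-coordinate: (3/5)·(-23/2) + (-1/5)·(1/2) + (3/5)·4 = -23/5.
y-coordinate: (3/5)·(-3/2) + (-1/5)·0 + (3/5)·(15/2) = 18/5.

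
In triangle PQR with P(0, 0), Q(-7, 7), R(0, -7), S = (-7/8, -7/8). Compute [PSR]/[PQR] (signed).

[PQR] = ½·(0·(7−(-7)) + (-7)·(-7−0) + 0·(0−7)) = ½·(0 + 49 + 0) = 49/2.
[PSR] = ½·(0·(-7/8−(-7)) + (-7/8)·(-7−0) + 0·(0−(-7/8))) = ½·(0 + 49/8 + 0) = 49/16, so the ratio is (49/16)/(49/2) = 1/8.

1/8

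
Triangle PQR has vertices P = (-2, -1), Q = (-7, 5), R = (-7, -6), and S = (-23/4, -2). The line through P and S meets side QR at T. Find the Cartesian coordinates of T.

(-7, -7/3)

Barycentric coordinates of S with respect to PQR: (1/4, 1/4, 1/2).
On side QR the P-coordinate is zero; dropping S's P-weight 1/4 and renormalizing the remaining 1/4 : 1/2 gives weights 1/3, 2/3 on Q, R.
T = (1/3)·(-7, 5) + (2/3)·(-7, -6) = (-7, -7/3).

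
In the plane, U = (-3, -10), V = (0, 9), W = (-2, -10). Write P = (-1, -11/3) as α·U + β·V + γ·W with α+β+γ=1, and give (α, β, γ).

Signed area of the reference triangle: [UVW] = ½·((-3)·(9−(-10)) + 0·(-10−(-10)) + (-2)·(-10−9)) = ½·(-57 + 0 + 38) = -19/2.
[PVW] = ½·((-1)·(9−(-10)) + 0·(-10−(-11/3)) + (-2)·(-11/3−9)) = ½·(-19 + 0 + 76/3) = 19/6, so the U-coordinate is (19/6)/(-19/2) = -1/3.
[UPW] = ½·((-3)·(-11/3−(-10)) + (-1)·(-10−(-10)) + (-2)·(-10−(-11/3))) = ½·(-19 + 0 + 38/3) = -19/6, so the V-coordinate is 1/3.
[UVP] = ½·((-3)·(9−(-11/3)) + 0·(-11/3−(-10)) + (-1)·(-10−9)) = ½·(-38 + 0 + 19) = -19/2, so the W-coordinate is 1.
Check: -1/3 + 1/3 + 1 = 1.

(-1/3, 1/3, 1)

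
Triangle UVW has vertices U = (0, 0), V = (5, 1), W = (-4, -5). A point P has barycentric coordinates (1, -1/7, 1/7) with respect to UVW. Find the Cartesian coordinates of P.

(-9/7, -6/7)

P = 1·U + (-1/7)·V + (1/7)·W.
x-coordinate: 1·0 + (-1/7)·5 + (1/7)·(-4) = -9/7.
y-coordinate: 1·0 + (-1/7)·1 + (1/7)·(-5) = -6/7.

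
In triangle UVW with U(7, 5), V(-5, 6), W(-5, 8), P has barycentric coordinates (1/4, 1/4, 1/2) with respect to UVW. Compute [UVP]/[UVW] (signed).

The signed ratio [UVP]/[UVW] equals the barycentric coordinate of P at vertex W, which is 1/2.

1/2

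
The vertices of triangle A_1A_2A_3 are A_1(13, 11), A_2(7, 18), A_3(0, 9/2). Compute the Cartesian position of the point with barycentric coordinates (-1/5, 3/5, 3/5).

(8/5, 113/10)

P = (-1/5)·A_1 + (3/5)·A_2 + (3/5)·A_3.
x-coordinate: (-1/5)·13 + (3/5)·7 + (3/5)·0 = 8/5.
y-coordinate: (-1/5)·11 + (3/5)·18 + (3/5)·(9/2) = 113/10.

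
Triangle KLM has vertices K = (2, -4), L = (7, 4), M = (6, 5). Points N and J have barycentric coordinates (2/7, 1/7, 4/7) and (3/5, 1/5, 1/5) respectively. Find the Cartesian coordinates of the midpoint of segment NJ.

(22/5, 59/70)

Barycentric coordinates of the midpoint are the average: (31/70, 6/35, 27/70).
Converting: (31/70)·K + (6/35)·L + (27/70)·M = (22/5, 59/70).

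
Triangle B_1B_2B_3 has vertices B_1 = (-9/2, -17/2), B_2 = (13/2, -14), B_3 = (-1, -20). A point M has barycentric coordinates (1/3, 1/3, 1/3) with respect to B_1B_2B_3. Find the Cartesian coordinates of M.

(1/3, -85/6)

M = (1/3)·B_1 + (1/3)·B_2 + (1/3)·B_3.
x-coordinate: (1/3)·(-9/2) + (1/3)·(13/2) + (1/3)·(-1) = 1/3.
y-coordinate: (1/3)·(-17/2) + (1/3)·(-14) + (1/3)·(-20) = -85/6.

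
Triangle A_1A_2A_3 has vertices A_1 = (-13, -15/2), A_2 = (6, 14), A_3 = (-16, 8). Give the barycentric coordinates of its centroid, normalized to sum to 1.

The centroid is the average of the vertices, so each weight is 1/3.

(1/3, 1/3, 1/3)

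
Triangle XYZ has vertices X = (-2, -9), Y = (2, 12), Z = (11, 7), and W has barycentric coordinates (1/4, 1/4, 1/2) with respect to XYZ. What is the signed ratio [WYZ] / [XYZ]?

The signed ratio [WYZ]/[XYZ] equals the barycentric coordinate of W at vertex X, which is 1/4.

1/4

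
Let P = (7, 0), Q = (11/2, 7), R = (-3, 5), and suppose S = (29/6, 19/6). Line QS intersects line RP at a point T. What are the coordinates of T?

(9/2, 5/4)

Barycentric coordinates of S with respect to PQR: (1/2, 1/3, 1/6).
On side RP the Q-coordinate is zero; dropping S's Q-weight 1/3 and renormalizing the remaining 1/6 : 1/2 gives weights 1/4, 3/4 on R, P.
T = (1/4)·(-3, 5) + (3/4)·(7, 0) = (9/2, 5/4).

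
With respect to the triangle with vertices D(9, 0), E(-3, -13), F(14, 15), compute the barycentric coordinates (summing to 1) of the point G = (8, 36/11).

Signed area of the reference triangle: [DEF] = ½·(9·(-13−15) + (-3)·(15−0) + 14·(0−(-13))) = ½·(-252 − 45 + 182) = -115/2.
[GEF] = ½·(8·(-13−15) + (-3)·(15−(36/11)) + 14·(36/11−(-13))) = ½·(-224 − 387/11 + 2506/11) = -345/22, so the D-coordinate is (-345/22)/(-115/2) = 3/11.
[DGF] = ½·(9·(36/11−15) + 8·(15−0) + 14·(0−(36/11))) = ½·(-1161/11 + 120 − 504/11) = -345/22, so the E-coordinate is 3/11.
[DEG] = ½·(9·(-13−(36/11)) + (-3)·(36/11−0) + 8·(0−(-13))) = ½·(-1611/11 − 108/11 + 104) = -575/22, so the F-coordinate is 5/11.
Check: 3/11 + 3/11 + 5/11 = 1.

(3/11, 3/11, 5/11)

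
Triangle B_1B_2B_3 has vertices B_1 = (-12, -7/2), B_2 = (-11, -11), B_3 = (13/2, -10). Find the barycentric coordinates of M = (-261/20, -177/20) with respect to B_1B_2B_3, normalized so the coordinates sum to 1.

Signed area of the reference triangle: [B_1B_2B_3] = ½·((-12)·(-11−(-10)) + (-11)·(-10−(-7/2)) + (13/2)·(-7/2−(-11))) = ½·(12 + 143/2 + 195/4) = 529/8.
[MB_2B_3] = ½·((-261/20)·(-11−(-10)) + (-11)·(-10−(-177/20)) + (13/2)·(-177/20−(-11))) = ½·(261/20 + 253/20 + 559/40) = 1587/80, so the B_1-coordinate is (1587/80)/(529/8) = 3/10.
[B_1MB_3] = ½·((-12)·(-177/20−(-10)) + (-261/20)·(-10−(-7/2)) + (13/2)·(-7/2−(-177/20))) = ½·(-69/5 + 3393/40 + 1391/40) = 529/10, so the B_2-coordinate is 4/5.
[B_1B_2M] = ½·((-12)·(-11−(-177/20)) + (-11)·(-177/20−(-7/2)) + (-261/20)·(-7/2−(-11))) = ½·(129/5 + 1177/20 − 783/8) = -529/80, so the B_3-coordinate is -1/10.
Check: 3/10 + 4/5 − 1/10 = 1.

(3/10, 4/5, -1/10)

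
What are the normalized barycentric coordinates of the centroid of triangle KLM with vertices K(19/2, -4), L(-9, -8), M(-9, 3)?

The centroid is the average of the vertices, so each weight is 1/3.

(1/3, 1/3, 1/3)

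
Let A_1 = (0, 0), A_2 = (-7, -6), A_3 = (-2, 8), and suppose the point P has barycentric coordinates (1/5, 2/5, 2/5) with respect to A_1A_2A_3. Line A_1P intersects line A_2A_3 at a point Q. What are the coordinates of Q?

(-9/2, 1)

Line A_1P meets A_2A_3 where the A_1-coordinate vanishes; zeroing P's A_1-weight and renormalizing leaves A_2, A_3-weights 2/5 : 2/5 → (1/2, 1/2).
So Q = (1/2)·A_2 + (1/2)·A_3 = (-9/2, 1).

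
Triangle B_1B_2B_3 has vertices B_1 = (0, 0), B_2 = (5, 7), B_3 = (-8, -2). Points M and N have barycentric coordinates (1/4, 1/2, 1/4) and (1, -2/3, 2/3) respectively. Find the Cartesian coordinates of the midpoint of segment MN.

Barycentric coordinates of the midpoint are the average: (5/8, -1/12, 11/24).
Converting: (5/8)·B_1 + (-1/12)·B_2 + (11/24)·B_3 = (-49/12, -3/2).

(-49/12, -3/2)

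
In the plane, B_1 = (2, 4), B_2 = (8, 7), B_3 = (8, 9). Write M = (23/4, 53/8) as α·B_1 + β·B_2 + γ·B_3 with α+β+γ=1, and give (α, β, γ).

(3/8, 1/4, 3/8)

Signed area of the reference triangle: [B_1B_2B_3] = ½·(2·(7−9) + 8·(9−4) + 8·(4−7)) = ½·(-4 + 40 − 24) = 6.
[MB_2B_3] = ½·((23/4)·(7−9) + 8·(9−(53/8)) + 8·(53/8−7)) = ½·(-23/2 + 19 − 3) = 9/4, so the B_1-coordinate is (9/4)/6 = 3/8.
[B_1MB_3] = ½·(2·(53/8−9) + (23/4)·(9−4) + 8·(4−(53/8))) = ½·(-19/4 + 115/4 − 21) = 3/2, so the B_2-coordinate is 1/4.
[B_1B_2M] = ½·(2·(7−(53/8)) + 8·(53/8−4) + (23/4)·(4−7)) = ½·(3/4 + 21 − 69/4) = 9/4, so the B_3-coordinate is 3/8.
Check: 3/8 + 1/4 + 3/8 = 1.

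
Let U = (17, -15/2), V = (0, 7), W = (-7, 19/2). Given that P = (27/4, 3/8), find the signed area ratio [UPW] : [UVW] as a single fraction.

1/4

[UVW] = ½·(17·(7−(19/2)) + 0·(19/2−(-15/2)) + (-7)·(-15/2−7)) = ½·(-85/2 + 0 + 203/2) = 59/2.
[UPW] = ½·(17·(3/8−(19/2)) + (27/4)·(19/2−(-15/2)) + (-7)·(-15/2−(3/8))) = ½·(-1241/8 + 459/4 + 441/8) = 59/8, so the ratio is (59/8)/(59/2) = 1/4.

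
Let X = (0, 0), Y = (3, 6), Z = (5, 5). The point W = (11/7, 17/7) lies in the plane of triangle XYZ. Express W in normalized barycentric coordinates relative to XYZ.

Signed area of the reference triangle: [XYZ] = ½·(0·(6−5) + 3·(5−0) + 5·(0−6)) = ½·(0 + 15 − 30) = -15/2.
[WYZ] = ½·((11/7)·(6−5) + 3·(5−(17/7)) + 5·(17/7−6)) = ½·(11/7 + 54/7 − 125/7) = -30/7, so the X-coordinate is (-30/7)/(-15/2) = 4/7.
[XWZ] = ½·(0·(17/7−5) + (11/7)·(5−0) + 5·(0−(17/7))) = ½·(0 + 55/7 − 85/7) = -15/7, so the Y-coordinate is 2/7.
[XYW] = ½·(0·(6−(17/7)) + 3·(17/7−0) + (11/7)·(0−6)) = ½·(0 + 51/7 − 66/7) = -15/14, so the Z-coordinate is 1/7.
Check: 4/7 + 2/7 + 1/7 = 1.

(4/7, 2/7, 1/7)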